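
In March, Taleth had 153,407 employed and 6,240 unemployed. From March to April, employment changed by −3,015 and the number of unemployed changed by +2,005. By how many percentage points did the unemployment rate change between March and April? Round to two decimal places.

March: labor force = 153,407 + 6,240 = 159,647; u = 6,240/159,647 = 3.91%.
April: labor force = 150,392 + 8,245 = 158,637; u = 8,245/158,637 = 5.20%.
Change = 5.20% − 3.91% = +1.29 pp.

The unemployment rate changed by +1.29 percentage points.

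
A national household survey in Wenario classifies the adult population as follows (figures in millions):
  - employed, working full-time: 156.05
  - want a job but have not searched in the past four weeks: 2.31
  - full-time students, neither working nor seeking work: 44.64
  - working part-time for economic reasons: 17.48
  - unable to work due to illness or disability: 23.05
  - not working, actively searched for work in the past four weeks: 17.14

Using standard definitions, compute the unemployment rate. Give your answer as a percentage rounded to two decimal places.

Employed = 156.05 + 17.48 = 173.53 million (anyone who worked, including part-time for economic reasons, counts as employed).
Unemployed = 17.14 million.
Labor force = 173.53 + 17.14 = 190.67 million.
Unemployment rate = 17.14 / 190.67 = 8.99%.

Unemployment rate ≈ 8.99%.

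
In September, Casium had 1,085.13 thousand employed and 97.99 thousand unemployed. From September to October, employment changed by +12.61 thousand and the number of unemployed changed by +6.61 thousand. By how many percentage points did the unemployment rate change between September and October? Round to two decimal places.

The unemployment rate changed by +0.42 percentage points.

September: labor force = 1,085.13 + 97.99 = 1,183.12; u = 97.99/1,183.12 = 8.28%.
October: labor force = 1,097.74 + 104.60 = 1,202.34; u = 104.60/1,202.34 = 8.70%.
Change = 8.70% − 8.28% = +0.42 pp.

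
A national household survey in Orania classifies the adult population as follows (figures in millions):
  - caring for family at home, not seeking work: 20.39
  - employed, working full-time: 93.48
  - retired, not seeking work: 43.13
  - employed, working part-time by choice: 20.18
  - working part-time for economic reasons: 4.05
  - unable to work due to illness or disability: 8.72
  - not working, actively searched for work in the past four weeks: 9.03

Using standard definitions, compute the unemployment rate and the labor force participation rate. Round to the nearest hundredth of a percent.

Unemployment rate ≈ 7.12%; labor force participation rate ≈ 63.69%.

Employed = 93.48 + 20.18 + 4.05 = 117.71 million (anyone who worked, including part-time for economic reasons, counts as employed).
Unemployed = 9.03 million.
Labor force = 117.71 + 9.03 = 126.74 million.
Not in labor force = 20.39 + 43.13 + 8.72 = 72.24 million (those not working and not actively searching are outside the labor force).
Civilian working-age population = 126.74 + 72.24 = 198.98 million.
Unemployment rate = 9.03 / 126.74 = 7.12%.
Labor force participation rate = 126.74 / 198.98 = 63.69%.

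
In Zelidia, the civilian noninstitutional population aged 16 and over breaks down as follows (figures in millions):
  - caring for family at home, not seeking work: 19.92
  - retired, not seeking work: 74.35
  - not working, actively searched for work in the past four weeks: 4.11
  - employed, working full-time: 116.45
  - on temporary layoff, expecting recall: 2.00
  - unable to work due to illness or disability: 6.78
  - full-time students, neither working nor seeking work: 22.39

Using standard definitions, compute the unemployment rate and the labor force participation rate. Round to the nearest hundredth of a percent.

Employed = 116.45 million.
Unemployed = 4.11 + 2.00 = 6.11 million (jobless and actively searching, or on temporary layoff).
Labor force = 116.45 + 6.11 = 122.56 million.
Not in labor force = 19.92 + 74.35 + 6.78 + 22.39 = 123.44 million (those not working and not actively searching are outside the labor force).
Civilian working-age population = 122.56 + 123.44 = 246.00 million.
Unemployment rate = 6.11 / 122.56 = 4.99%.
Labor force participation rate = 122.56 / 246.00 = 49.82%.

Unemployment rate ≈ 4.99%; labor force participation rate ≈ 49.82%.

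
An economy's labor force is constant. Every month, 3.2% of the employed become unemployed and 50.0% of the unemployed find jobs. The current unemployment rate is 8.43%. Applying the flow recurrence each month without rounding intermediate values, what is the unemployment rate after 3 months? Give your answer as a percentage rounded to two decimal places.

With a fixed labor force, u_{t+1} = u_t + s·(1−u_t) − f·u_t = u_t·(1−s−f) + s.
Here 1−s−f = 0.468 and s = 0.032.
u_1 = 0.084300 × 0.468 + 0.032 = 0.071452.
u_2 = 0.071452 × 0.468 + 0.032 = 0.065440.
u_3 = 0.065440 × 0.468 + 0.032 = 0.062626.

Unemployment rate after three months ≈ 6.26%.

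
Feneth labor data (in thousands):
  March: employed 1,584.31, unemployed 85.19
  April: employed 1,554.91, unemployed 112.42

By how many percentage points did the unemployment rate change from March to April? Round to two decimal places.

March: labor force = 1,584.31 + 85.19 = 1,669.50; u = 85.19/1,669.50 = 5.10%.
April: labor force = 1,554.91 + 112.42 = 1,667.33; u = 112.42/1,667.33 = 6.74%.
Change = 6.74% − 5.10% = +1.64 pp.

The unemployment rate changed by +1.64 percentage points.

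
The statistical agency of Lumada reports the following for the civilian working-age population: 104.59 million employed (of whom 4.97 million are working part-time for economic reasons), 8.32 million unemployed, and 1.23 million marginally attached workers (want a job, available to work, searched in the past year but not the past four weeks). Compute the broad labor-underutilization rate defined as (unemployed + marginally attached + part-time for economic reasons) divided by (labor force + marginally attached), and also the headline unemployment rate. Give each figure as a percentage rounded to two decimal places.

Labor force = 104.59 + 8.32 = 112.91 million.
Numerator = 8.32 + 1.23 + 4.97 = 14.52 million.
Denominator = 112.91 + 1.23 = 114.14 million.
Broad rate = 14.52 / 114.14 = 12.72%.
Headline unemployment rate = 8.32 / 112.91 = 7.37%.

Broad underutilization rate ≈ 12.72%; headline unemployment rate ≈ 7.37%.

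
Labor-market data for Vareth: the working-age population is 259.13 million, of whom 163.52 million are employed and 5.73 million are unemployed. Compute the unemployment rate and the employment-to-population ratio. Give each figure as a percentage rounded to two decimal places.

Unemployment rate ≈ 3.39%; employment-population ratio ≈ 63.10%.

Labor force = employed + unemployed = 163.52 + 5.73 = 169.25 million.
Unemployment rate = 5.73 / 169.25 = 3.39%.
Employment-population ratio = 163.52 / 259.13 = 63.10%.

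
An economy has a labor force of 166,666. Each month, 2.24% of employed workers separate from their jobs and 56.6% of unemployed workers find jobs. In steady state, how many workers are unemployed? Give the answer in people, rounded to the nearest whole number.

Steady-state unemployment rate u* = s/(s+f) = 2.24/(2.24+56.6) = 0.038069.
Unemployed = u* × labor force = 0.038069 × 166,666 ≈ 6,345.

About 6,345 are unemployed in steady state.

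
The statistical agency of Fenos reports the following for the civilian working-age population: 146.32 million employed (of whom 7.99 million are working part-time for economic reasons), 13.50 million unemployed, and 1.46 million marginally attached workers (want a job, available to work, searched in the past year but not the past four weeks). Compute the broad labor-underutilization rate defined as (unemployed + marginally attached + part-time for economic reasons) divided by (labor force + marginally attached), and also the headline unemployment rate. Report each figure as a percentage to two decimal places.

Labor force = 146.32 + 13.50 = 159.82 million.
Numerator = 13.50 + 1.46 + 7.99 = 22.95 million.
Denominator = 159.82 + 1.46 = 161.28 million.
Broad rate = 22.95 / 161.28 = 14.23%.
Headline unemployment rate = 13.50 / 159.82 = 8.45%.

Broad underutilization rate ≈ 14.23%; headline unemployment rate ≈ 8.45%.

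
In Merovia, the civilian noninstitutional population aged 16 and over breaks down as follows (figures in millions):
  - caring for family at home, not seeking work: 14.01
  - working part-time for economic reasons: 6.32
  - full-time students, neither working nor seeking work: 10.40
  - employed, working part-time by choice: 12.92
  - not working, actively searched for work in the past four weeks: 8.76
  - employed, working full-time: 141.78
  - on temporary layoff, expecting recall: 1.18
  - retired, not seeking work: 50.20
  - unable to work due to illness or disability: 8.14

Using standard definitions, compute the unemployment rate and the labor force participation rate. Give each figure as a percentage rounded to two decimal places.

Unemployment rate ≈ 5.81%; labor force participation rate ≈ 67.38%.

Employed = 6.32 + 12.92 + 141.78 = 161.02 million (anyone who worked, including part-time for economic reasons, counts as employed).
Unemployed = 8.76 + 1.18 = 9.94 million (jobless and actively searching, or on temporary layoff).
Labor force = 161.02 + 9.94 = 170.96 million.
Not in labor force = 14.01 + 10.40 + 50.20 + 8.14 = 82.75 million (those not working and not actively searching are outside the labor force).
Civilian working-age population = 170.96 + 82.75 = 253.71 million.
Unemployment rate = 9.94 / 170.96 = 5.81%.
Labor force participation rate = 170.96 / 253.71 = 67.38%.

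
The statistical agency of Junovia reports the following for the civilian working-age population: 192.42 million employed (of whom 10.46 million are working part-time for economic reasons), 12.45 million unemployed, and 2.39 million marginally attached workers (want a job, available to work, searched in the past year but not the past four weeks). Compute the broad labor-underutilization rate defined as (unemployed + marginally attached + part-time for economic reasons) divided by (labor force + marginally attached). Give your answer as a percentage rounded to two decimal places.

Labor force = 192.42 + 12.45 = 204.87 million.
Numerator = 12.45 + 2.39 + 10.46 = 25.30 million.
Denominator = 204.87 + 2.39 = 207.26 million.
Broad rate = 25.30 / 207.26 = 12.21%.

Broad underutilization rate ≈ 12.21%.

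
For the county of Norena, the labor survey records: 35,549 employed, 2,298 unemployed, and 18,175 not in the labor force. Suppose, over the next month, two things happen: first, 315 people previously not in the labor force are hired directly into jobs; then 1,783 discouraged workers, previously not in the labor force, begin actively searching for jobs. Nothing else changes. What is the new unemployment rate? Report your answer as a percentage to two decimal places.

New unemployment rate ≈ 10.22%.

Initially, labor force = 35,549 + 2,298 = 37,847, so u = 2,298/37,847 = 6.07%.
After the first change, employed and labor force both rise by 315; unemployed unchanged → E = 35,864, U = 2,298, labor force = 38,162.
After the second change, unemployed and labor force both rise by 1,783 → E = 35,864, U = 4,081, labor force = 39,945.
New unemployment rate = 4,081 / 39,945 = 10.22%.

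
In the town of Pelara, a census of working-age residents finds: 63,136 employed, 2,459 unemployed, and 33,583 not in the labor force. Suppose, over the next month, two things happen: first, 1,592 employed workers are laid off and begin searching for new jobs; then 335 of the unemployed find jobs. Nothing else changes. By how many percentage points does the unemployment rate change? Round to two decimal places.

The unemployment rate changes by +1.92 percentage points.

Initially, labor force = 63,136 + 2,459 = 65,595, so u = 2,459/65,595 = 3.75%.
After the first change, employed falls and unemployed rises by 1,592; labor force unchanged → E = 61,544, U = 4,051, labor force = 65,595.
After the second change, unemployed falls and employed rises by 335; labor force unchanged → E = 61,879, U = 3,716, labor force = 65,595.
New unemployment rate = 3,716 / 65,595 = 5.67%.
Change = 5.67% − 3.75% = +1.92 percentage points.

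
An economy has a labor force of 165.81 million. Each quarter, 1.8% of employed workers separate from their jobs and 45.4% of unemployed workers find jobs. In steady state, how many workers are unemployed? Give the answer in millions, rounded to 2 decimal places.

About 6.32 million are unemployed in steady state.

Steady-state unemployment rate u* = s/(s+f) = 1.8/(1.8+45.4) = 0.038136.
Unemployed = u* × labor force = 0.038136 × 165.81 ≈ 6.32 million.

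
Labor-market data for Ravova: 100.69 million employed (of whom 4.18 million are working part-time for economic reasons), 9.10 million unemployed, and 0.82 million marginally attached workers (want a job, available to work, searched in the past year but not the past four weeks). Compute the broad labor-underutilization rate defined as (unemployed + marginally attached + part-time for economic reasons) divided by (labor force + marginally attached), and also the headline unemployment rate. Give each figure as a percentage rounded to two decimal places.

Broad underutilization rate ≈ 12.75%; headline unemployment rate ≈ 8.29%.

Labor force = 100.69 + 9.10 = 109.79 million.
Numerator = 9.10 + 0.82 + 4.18 = 14.10 million.
Denominator = 109.79 + 0.82 = 110.61 million.
Broad rate = 14.10 / 110.61 = 12.75%.
Headline unemployment rate = 9.10 / 109.79 = 8.29%.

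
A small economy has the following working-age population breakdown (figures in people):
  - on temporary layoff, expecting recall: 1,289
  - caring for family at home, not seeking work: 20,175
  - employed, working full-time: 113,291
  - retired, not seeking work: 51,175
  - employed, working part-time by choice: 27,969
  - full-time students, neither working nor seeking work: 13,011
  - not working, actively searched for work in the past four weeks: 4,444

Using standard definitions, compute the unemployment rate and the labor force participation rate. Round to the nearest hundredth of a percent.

Employed = 113,291 + 27,969 = 141,260.
Unemployed = 1,289 + 4,444 = 5,733 (jobless and actively searching, or on temporary layoff).
Labor force = 141,260 + 5,733 = 146,993.
Not in labor force = 20,175 + 51,175 + 13,011 = 84,361 (those not working and not actively searching are outside the labor force).
Civilian working-age population = 146,993 + 84,361 = 231,354.
Unemployment rate = 5,733 / 146,993 = 3.90%.
Labor force participation rate = 146,993 / 231,354 = 63.54%.

Unemployment rate ≈ 3.90%; labor force participation rate ≈ 63.54%.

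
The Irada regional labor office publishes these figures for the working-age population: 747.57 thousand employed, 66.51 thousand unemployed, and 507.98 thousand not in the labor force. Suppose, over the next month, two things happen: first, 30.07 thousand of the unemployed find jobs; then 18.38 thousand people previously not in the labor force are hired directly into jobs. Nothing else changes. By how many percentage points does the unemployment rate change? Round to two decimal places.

Initially, labor force = 747.57 + 66.51 = 814.08 thousand, so u = 66.51/814.08 = 8.17%.
After the first change, unemployed falls and employed rises by 30.07; labor force unchanged → E = 777.64, U = 36.44, labor force = 814.08 thousand.
After the second change, employed and labor force both rise by 18.38; unemployed unchanged → E = 796.02, U = 36.44, labor force = 832.46 thousand.
New unemployment rate = 36.44 / 832.46 = 4.38%.
Change = 4.38% − 8.17% = −3.79 percentage points.

The unemployment rate changes by −3.79 percentage points.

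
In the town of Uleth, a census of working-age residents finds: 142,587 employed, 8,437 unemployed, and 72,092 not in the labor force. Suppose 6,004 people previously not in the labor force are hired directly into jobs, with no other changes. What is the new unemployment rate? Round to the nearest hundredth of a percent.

Initially, labor force = 142,587 + 8,437 = 151,024, so u = 8,437/151,024 = 5.59%.
After the change, employed and labor force both rise by 6,004; unemployed unchanged → E = 148,591, U = 8,437, labor force = 157,028.
New unemployment rate = 8,437 / 157,028 = 5.37%.

New unemployment rate ≈ 5.37%.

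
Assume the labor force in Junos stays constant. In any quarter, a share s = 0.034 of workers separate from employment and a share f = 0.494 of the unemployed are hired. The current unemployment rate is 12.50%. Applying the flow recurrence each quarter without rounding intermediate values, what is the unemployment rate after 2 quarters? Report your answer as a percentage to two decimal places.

Unemployment rate after two quarters ≈ 7.79%.

With a fixed labor force, u_{t+1} = u_t + s·(1−u_t) − f·u_t = u_t·(1−s−f) + s.
Here 1−s−f = 0.472 and s = 0.034.
u_1 = 0.125000 × 0.472 + 0.034 = 0.093000.
u_2 = 0.093000 × 0.472 + 0.034 = 0.077896.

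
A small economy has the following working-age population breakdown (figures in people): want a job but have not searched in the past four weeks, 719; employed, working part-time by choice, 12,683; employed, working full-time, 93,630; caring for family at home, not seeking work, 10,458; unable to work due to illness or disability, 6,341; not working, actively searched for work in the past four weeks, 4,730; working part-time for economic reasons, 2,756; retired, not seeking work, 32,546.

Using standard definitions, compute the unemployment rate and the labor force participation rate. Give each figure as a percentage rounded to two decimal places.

Unemployment rate ≈ 4.16%; labor force participation rate ≈ 69.45%.

Employed = 12,683 + 93,630 + 2,756 = 109,069 (anyone who worked, including part-time for economic reasons, counts as employed).
Unemployed = 4,730.
Labor force = 109,069 + 4,730 = 113,799.
Not in labor force = 719 + 10,458 + 6,341 + 32,546 = 50,064 (those not working and not actively searching are outside the labor force — including those who want a job but have given up searching).
Civilian working-age population = 113,799 + 50,064 = 163,863.
Unemployment rate = 4,730 / 113,799 = 4.16%.
Labor force participation rate = 113,799 / 163,863 = 69.45%.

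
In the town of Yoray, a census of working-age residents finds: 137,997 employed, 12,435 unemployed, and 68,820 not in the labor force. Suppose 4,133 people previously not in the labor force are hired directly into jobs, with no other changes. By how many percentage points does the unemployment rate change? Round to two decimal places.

The unemployment rate changes by −0.22 percentage points.

Initially, labor force = 137,997 + 12,435 = 150,432, so u = 12,435/150,432 = 8.27%.
After the change, employed and labor force both rise by 4,133; unemployed unchanged → E = 142,130, U = 12,435, labor force = 154,565.
New unemployment rate = 12,435 / 154,565 = 8.05%.
Change = 8.05% − 8.27% = −0.22 percentage points.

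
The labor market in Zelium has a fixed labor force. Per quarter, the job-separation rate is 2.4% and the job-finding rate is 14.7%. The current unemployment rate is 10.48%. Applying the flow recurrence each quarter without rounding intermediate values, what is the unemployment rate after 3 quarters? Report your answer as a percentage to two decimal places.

With a fixed labor force, u_{t+1} = u_t + s·(1−u_t) − f·u_t = u_t·(1−s−f) + s.
Here 1−s−f = 0.829 and s = 0.024.
u_1 = 0.104800 × 0.829 + 0.024 = 0.110879.
u_2 = 0.110879 × 0.829 + 0.024 = 0.115919.
u_3 = 0.115919 × 0.829 + 0.024 = 0.120097.

Unemployment rate after three quarters ≈ 12.01%.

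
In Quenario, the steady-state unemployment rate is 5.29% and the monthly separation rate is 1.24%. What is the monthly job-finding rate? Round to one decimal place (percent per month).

From u* = s/(s+f): f = s·(1−u)/u.
f = 1.24 × (1 − 0.0529) / 0.0529 = 1.1744 / 0.0529 ≈ 22.2% per month.

Job-finding rate ≈ 22.2% per month.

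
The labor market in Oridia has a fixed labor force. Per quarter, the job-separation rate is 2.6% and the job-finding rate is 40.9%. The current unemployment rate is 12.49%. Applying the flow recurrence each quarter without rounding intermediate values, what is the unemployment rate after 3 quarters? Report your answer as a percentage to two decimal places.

With a fixed labor force, u_{t+1} = u_t + s·(1−u_t) − f·u_t = u_t·(1−s−f) + s.
Here 1−s−f = 0.565 and s = 0.026.
u_1 = 0.124900 × 0.565 + 0.026 = 0.096568.
u_2 = 0.096568 × 0.565 + 0.026 = 0.080561.
u_3 = 0.080561 × 0.565 + 0.026 = 0.071517.

Unemployment rate after three quarters ≈ 7.15%.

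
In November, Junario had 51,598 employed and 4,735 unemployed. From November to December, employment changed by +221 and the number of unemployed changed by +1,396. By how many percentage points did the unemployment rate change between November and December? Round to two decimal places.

The unemployment rate changed by +2.17 percentage points.

November: labor force = 51,598 + 4,735 = 56,333; u = 4,735/56,333 = 8.41%.
December: labor force = 51,819 + 6,131 = 57,950; u = 6,131/57,950 = 10.58%.
Change = 10.58% − 8.41% = +2.17 pp.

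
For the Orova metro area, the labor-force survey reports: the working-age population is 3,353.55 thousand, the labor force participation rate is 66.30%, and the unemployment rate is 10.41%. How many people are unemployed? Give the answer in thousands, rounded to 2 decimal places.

About 231.46 thousand are unemployed.

Labor force = 0.6630 × 3,353.55 = 2,223.40 thousand.
Unemployed = 0.1041 × 2,223.40 ≈ 231.46 thousand.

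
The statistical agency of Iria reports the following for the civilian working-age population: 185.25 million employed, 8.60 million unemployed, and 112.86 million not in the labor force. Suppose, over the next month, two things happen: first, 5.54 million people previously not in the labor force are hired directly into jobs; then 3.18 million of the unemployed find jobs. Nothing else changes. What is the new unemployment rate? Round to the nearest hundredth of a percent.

Initially, labor force = 185.25 + 8.60 = 193.85 million, so u = 8.60/193.85 = 4.44%.
After the first change, employed and labor force both rise by 5.54; unemployed unchanged → E = 190.79, U = 8.60, labor force = 199.39 million.
After the second change, unemployed falls and employed rises by 3.18; labor force unchanged → E = 193.97, U = 5.42, labor force = 199.39 million.
New unemployment rate = 5.42 / 199.39 = 2.72%.

New unemployment rate ≈ 2.72%.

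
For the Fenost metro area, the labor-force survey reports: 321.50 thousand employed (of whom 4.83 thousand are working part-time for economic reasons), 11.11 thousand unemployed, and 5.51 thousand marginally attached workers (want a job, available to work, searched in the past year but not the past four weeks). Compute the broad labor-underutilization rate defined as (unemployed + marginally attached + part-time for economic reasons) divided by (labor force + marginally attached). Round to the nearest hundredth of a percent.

Broad underutilization rate ≈ 6.34%.

Labor force = 321.50 + 11.11 = 332.61 thousand.
Numerator = 11.11 + 5.51 + 4.83 = 21.45 thousand.
Denominator = 332.61 + 5.51 = 338.12 thousand.
Broad rate = 21.45 / 338.12 = 6.34%.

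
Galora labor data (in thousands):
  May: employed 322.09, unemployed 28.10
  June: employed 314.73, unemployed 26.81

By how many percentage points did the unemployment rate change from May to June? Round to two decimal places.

May: labor force = 322.09 + 28.10 = 350.19; u = 28.10/350.19 = 8.02%.
June: labor force = 314.73 + 26.81 = 341.54; u = 26.81/341.54 = 7.85%.
Change = 7.85% − 8.02% = −0.17 pp.

The unemployment rate changed by −0.17 percentage points.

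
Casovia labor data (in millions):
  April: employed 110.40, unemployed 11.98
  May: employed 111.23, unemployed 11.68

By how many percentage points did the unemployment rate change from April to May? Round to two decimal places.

April: labor force = 110.40 + 11.98 = 122.38; u = 11.98/122.38 = 9.79%.
May: labor force = 111.23 + 11.68 = 122.91; u = 11.68/122.91 = 9.50%.
Change = 9.50% − 9.79% = −0.29 pp.

The unemployment rate changed by −0.29 percentage points.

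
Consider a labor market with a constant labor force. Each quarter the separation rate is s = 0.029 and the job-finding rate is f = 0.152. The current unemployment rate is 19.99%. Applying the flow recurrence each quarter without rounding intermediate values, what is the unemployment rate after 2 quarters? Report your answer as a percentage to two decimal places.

With a fixed labor force, u_{t+1} = u_t + s·(1−u_t) − f·u_t = u_t·(1−s−f) + s.
Here 1−s−f = 0.819 and s = 0.029.
u_1 = 0.199900 × 0.819 + 0.029 = 0.192718.
u_2 = 0.192718 × 0.819 + 0.029 = 0.186836.

Unemployment rate after two quarters ≈ 18.68%.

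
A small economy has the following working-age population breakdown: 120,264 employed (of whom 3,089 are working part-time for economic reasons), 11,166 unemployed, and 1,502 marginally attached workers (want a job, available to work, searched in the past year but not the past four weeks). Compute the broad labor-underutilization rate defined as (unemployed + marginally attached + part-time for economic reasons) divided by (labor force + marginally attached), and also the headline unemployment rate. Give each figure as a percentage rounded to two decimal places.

Labor force = 120,264 + 11,166 = 131,430.
Numerator = 11,166 + 1,502 + 3,089 = 15,757.
Denominator = 131,430 + 1,502 = 132,932.
Broad rate = 15,757 / 132,932 = 11.85%.
Headline unemployment rate = 11,166 / 131,430 = 8.50%.

Broad underutilization rate ≈ 11.85%; headline unemployment rate ≈ 8.50%.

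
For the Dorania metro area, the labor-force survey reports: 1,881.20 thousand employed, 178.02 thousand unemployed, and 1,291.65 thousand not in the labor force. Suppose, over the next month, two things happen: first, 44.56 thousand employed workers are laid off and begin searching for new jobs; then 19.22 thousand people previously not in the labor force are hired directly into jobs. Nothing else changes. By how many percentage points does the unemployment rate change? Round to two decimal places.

The unemployment rate changes by +2.06 percentage points.

Initially, labor force = 1,881.20 + 178.02 = 2,059.22 thousand, so u = 178.02/2,059.22 = 8.65%.
After the first change, employed falls and unemployed rises by 44.56; labor force unchanged → E = 1,836.64, U = 222.58, labor force = 2,059.22 thousand.
After the second change, employed and labor force both rise by 19.22; unemployed unchanged → E = 1,855.86, U = 222.58, labor force = 2,078.44 thousand.
New unemployment rate = 222.58 / 2,078.44 = 10.71%.
Change = 10.71% − 8.65% = +2.06 percentage points.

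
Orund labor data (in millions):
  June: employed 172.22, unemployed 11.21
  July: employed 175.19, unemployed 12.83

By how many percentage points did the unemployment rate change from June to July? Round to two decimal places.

June: labor force = 172.22 + 11.21 = 183.43; u = 11.21/183.43 = 6.11%.
July: labor force = 175.19 + 12.83 = 188.02; u = 12.83/188.02 = 6.82%.
Change = 6.82% − 6.11% = +0.71 pp.

The unemployment rate changed by +0.71 percentage points.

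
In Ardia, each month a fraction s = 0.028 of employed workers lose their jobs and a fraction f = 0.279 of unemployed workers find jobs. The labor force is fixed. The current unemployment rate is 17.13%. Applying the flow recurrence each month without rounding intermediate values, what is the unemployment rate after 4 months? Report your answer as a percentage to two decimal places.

With a fixed labor force, u_{t+1} = u_t + s·(1−u_t) − f·u_t = u_t·(1−s−f) + s.
Here 1−s−f = 0.693 and s = 0.028.
u_1 = 0.171300 × 0.693 + 0.028 = 0.146711.
u_2 = 0.146711 × 0.693 + 0.028 = 0.129671.
u_3 = 0.129671 × 0.693 + 0.028 = 0.117862.
u_4 = 0.117862 × 0.693 + 0.028 = 0.109678.

Unemployment rate after four months ≈ 10.97%.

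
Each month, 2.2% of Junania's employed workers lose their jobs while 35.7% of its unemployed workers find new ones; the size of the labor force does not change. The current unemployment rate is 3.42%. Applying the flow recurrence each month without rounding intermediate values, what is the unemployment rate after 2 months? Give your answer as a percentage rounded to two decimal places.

With a fixed labor force, u_{t+1} = u_t + s·(1−u_t) − f·u_t = u_t·(1−s−f) + s.
Here 1−s−f = 0.621 and s = 0.022.
u_1 = 0.034200 × 0.621 + 0.022 = 0.043238.
u_2 = 0.043238 × 0.621 + 0.022 = 0.048851.

Unemployment rate after two months ≈ 4.89%.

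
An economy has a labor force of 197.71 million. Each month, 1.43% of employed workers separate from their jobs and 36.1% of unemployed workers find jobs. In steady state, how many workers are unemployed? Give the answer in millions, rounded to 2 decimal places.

Steady-state unemployment rate u* = s/(s+f) = 1.43/(1.43+36.1) = 0.038103.
Unemployed = u* × labor force = 0.038103 × 197.71 ≈ 7.53 million.

About 7.53 million are unemployed in steady state.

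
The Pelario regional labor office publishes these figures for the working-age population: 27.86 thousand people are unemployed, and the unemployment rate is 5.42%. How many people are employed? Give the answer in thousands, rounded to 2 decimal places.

Labor force = U / u = 27.86 / 0.0542 ≈ 514.02 thousand.
Employed = labor force − unemployed = 514.02 − 27.86 = 486.16 thousand.

About 486.16 thousand are employed.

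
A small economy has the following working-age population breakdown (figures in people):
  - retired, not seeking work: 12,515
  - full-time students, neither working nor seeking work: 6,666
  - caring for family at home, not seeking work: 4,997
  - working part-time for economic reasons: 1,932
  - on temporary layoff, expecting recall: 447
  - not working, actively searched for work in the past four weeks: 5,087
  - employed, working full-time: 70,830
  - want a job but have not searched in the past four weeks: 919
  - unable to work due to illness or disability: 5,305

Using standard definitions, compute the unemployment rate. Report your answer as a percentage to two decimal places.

Unemployment rate ≈ 7.07%.

Employed = 1,932 + 70,830 = 72,762 (anyone who worked, including part-time for economic reasons, counts as employed).
Unemployed = 447 + 5,087 = 5,534 (jobless and actively searching, or on temporary layoff).
Labor force = 72,762 + 5,534 = 78,296.
Unemployment rate = 5,534 / 78,296 = 7.07%.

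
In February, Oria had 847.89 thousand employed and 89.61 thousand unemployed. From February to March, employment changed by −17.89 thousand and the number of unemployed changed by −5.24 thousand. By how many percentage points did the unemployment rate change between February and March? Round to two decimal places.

The unemployment rate changed by −0.33 percentage points.

February: labor force = 847.89 + 89.61 = 937.50; u = 89.61/937.50 = 9.56%.
March: labor force = 830.00 + 84.37 = 914.37; u = 84.37/914.37 = 9.23%.
Change = 9.23% − 9.56% = −0.33 pp.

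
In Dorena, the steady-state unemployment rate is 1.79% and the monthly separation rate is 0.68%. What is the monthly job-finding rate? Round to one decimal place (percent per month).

From u* = s/(s+f): f = s·(1−u)/u.
f = 0.68 × (1 − 0.0179) / 0.0179 = 0.6678 / 0.0179 ≈ 37.3% per month.

Job-finding rate ≈ 37.3% per month.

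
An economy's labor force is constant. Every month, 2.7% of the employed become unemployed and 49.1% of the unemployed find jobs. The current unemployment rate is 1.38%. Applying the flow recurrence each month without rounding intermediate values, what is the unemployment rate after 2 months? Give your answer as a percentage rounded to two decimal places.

Unemployment rate after two months ≈ 4.32%.

With a fixed labor force, u_{t+1} = u_t + s·(1−u_t) − f·u_t = u_t·(1−s−f) + s.
Here 1−s−f = 0.482 and s = 0.027.
u_1 = 0.013800 × 0.482 + 0.027 = 0.033652.
u_2 = 0.033652 × 0.482 + 0.027 = 0.043220.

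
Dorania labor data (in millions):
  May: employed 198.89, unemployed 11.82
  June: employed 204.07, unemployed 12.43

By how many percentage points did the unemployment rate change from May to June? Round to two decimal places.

May: labor force = 198.89 + 11.82 = 210.71; u = 11.82/210.71 = 5.61%.
June: labor force = 204.07 + 12.43 = 216.50; u = 12.43/216.50 = 5.74%.
Change = 5.74% − 5.61% = +0.13 pp.

The unemployment rate changed by +0.13 percentage points.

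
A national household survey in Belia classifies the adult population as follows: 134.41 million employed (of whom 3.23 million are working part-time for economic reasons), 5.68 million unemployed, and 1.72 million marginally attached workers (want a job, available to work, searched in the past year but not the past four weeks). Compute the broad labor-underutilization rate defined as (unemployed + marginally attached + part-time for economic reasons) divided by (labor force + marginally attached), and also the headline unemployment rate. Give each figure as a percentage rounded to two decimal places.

Labor force = 134.41 + 5.68 = 140.09 million.
Numerator = 5.68 + 1.72 + 3.23 = 10.63 million.
Denominator = 140.09 + 1.72 = 141.81 million.
Broad rate = 10.63 / 141.81 = 7.50%.
Headline unemployment rate = 5.68 / 140.09 = 4.05%.

Broad underutilization rate ≈ 7.50%; headline unemployment rate ≈ 4.05%.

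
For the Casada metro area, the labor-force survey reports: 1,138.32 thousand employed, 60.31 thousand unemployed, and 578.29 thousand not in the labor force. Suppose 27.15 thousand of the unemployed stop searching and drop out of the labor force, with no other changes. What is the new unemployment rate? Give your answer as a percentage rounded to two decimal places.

New unemployment rate ≈ 2.83%.

Initially, labor force = 1,138.32 + 60.31 = 1,198.63 thousand, so u = 60.31/1,198.63 = 5.03%.
After the change, unemployed and labor force both fall by 27.15 → E = 1,138.32, U = 33.16, labor force = 1,171.48 thousand.
New unemployment rate = 33.16 / 1,171.48 = 2.83%.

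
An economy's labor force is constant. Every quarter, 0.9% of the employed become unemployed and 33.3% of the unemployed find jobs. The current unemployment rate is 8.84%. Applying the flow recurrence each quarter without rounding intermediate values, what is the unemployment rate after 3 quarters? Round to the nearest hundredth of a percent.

With a fixed labor force, u_{t+1} = u_t + s·(1−u_t) − f·u_t = u_t·(1−s−f) + s.
Here 1−s−f = 0.658 and s = 0.009.
u_1 = 0.088400 × 0.658 + 0.009 = 0.067167.
u_2 = 0.067167 × 0.658 + 0.009 = 0.053196.
u_3 = 0.053196 × 0.658 + 0.009 = 0.044003.

Unemployment rate after three quarters ≈ 4.40%.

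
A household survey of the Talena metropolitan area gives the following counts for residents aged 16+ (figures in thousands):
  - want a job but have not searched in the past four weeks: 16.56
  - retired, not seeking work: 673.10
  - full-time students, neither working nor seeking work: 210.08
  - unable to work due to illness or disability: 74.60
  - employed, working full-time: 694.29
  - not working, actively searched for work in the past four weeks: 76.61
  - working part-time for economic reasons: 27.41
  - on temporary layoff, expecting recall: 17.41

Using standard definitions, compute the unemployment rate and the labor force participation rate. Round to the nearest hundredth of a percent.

Employed = 694.29 + 27.41 = 721.70 thousand (anyone who worked, including part-time for economic reasons, counts as employed).
Unemployed = 76.61 + 17.41 = 94.02 thousand (jobless and actively searching, or on temporary layoff).
Labor force = 721.70 + 94.02 = 815.72 thousand.
Not in labor force = 16.56 + 673.10 + 210.08 + 74.60 = 974.34 thousand (those not working and not actively searching are outside the labor force — including those who want a job but have given up searching).
Civilian working-age population = 815.72 + 974.34 = 1,790.06 thousand.
Unemployment rate = 94.02 / 815.72 = 11.53%.
Labor force participation rate = 815.72 / 1,790.06 = 45.57%.

Unemployment rate ≈ 11.53%; labor force participation rate ≈ 45.57%.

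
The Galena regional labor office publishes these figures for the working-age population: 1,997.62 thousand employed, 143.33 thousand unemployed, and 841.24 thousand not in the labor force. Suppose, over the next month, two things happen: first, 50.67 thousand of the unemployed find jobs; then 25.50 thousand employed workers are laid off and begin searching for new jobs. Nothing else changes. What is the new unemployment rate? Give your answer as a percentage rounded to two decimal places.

Initially, labor force = 1,997.62 + 143.33 = 2,140.95 thousand, so u = 143.33/2,140.95 = 6.69%.
After the first change, unemployed falls and employed rises by 50.67; labor force unchanged → E = 2,048.29, U = 92.66, labor force = 2,140.95 thousand.
After the second change, employed falls and unemployed rises by 25.50; labor force unchanged → E = 2,022.79, U = 118.16, labor force = 2,140.95 thousand.
New unemployment rate = 118.16 / 2,140.95 = 5.52%.

New unemployment rate ≈ 5.52%.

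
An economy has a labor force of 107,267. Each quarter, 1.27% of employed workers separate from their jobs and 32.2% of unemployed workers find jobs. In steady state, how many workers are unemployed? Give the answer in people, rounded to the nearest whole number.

Steady-state unemployment rate u* = s/(s+f) = 1.27/(1.27+32.2) = 0.037944.
Unemployed = u* × labor force = 0.037944 × 107,267 ≈ 4,070.

About 4,070 are unemployed in steady state.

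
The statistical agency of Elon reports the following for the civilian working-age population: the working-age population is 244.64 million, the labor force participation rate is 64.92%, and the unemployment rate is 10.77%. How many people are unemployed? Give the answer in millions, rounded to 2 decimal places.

Labor force = 0.6492 × 244.64 = 158.82 million.
Unemployed = 0.1077 × 158.82 ≈ 17.10 million.

About 17.10 million are unemployed.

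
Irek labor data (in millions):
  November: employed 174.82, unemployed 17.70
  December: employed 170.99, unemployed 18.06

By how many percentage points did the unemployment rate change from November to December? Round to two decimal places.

The unemployment rate changed by +0.36 percentage points.

November: labor force = 174.82 + 17.70 = 192.52; u = 17.70/192.52 = 9.19%.
December: labor force = 170.99 + 18.06 = 189.05; u = 18.06/189.05 = 9.55%.
Change = 9.55% − 9.19% = +0.36 pp.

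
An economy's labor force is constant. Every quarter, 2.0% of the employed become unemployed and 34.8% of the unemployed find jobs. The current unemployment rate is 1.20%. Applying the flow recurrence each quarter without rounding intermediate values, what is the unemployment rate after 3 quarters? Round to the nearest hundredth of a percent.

With a fixed labor force, u_{t+1} = u_t + s·(1−u_t) − f·u_t = u_t·(1−s−f) + s.
Here 1−s−f = 0.632 and s = 0.020.
u_1 = 0.012000 × 0.632 + 0.020 = 0.027584.
u_2 = 0.027584 × 0.632 + 0.020 = 0.037433.
u_3 = 0.037433 × 0.632 + 0.020 = 0.043658.

Unemployment rate after three quarters ≈ 4.37%.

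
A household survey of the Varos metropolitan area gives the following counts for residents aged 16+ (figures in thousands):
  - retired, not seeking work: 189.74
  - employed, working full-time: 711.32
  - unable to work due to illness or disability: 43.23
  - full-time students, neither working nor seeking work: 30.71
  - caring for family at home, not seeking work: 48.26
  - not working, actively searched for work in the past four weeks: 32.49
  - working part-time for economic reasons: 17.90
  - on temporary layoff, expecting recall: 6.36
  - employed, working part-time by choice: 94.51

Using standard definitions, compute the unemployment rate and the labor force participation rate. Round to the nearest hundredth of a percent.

Unemployment rate ≈ 4.50%; labor force participation rate ≈ 73.44%.

Employed = 711.32 + 17.90 + 94.51 = 823.73 thousand (anyone who worked, including part-time for economic reasons, counts as employed).
Unemployed = 32.49 + 6.36 = 38.85 thousand (jobless and actively searching, or on temporary layoff).
Labor force = 823.73 + 38.85 = 862.58 thousand.
Not in labor force = 189.74 + 43.23 + 30.71 + 48.26 = 311.94 thousand (those not working and not actively searching are outside the labor force).
Civilian working-age population = 862.58 + 311.94 = 1,174.52 thousand.
Unemployment rate = 38.85 / 862.58 = 4.50%.
Labor force participation rate = 862.58 / 1,174.52 = 73.44%.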